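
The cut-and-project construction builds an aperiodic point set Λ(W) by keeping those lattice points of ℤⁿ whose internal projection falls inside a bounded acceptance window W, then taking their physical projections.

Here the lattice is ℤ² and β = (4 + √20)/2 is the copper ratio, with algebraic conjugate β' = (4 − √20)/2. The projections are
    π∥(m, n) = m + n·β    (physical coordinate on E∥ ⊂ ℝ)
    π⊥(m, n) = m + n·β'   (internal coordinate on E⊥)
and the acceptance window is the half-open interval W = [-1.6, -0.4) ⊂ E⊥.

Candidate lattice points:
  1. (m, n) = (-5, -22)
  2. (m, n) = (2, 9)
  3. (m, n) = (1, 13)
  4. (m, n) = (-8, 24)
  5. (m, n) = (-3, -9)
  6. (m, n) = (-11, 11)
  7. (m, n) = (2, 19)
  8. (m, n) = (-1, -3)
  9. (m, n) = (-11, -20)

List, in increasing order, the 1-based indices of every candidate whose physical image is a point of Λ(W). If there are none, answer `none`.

5

Compute β' = (4−√20)/2 = -0.23607, so π⊥(m,n) = m -0.23607·n.
#1 (-5,-22): internal coord -5 + (-22)·β' = +0.19350; +0.19350 ∉ [-1.6, -0.4) → out
#2 (2,9): internal coord 2 + (9)·β' = -0.12461; -0.12461 ∉ [-1.6, -0.4) → out
#3 (1,13): internal coord 1 + (13)·β' = -2.06888; -2.06888 ∉ [-1.6, -0.4) → out
#4 (-8,24): internal coord -8 + (24)·β' = -13.66563; -13.66563 ∉ [-1.6, -0.4) → out
#5 (-3,-9): internal coord -3 + (-9)·β' = -0.87539; -0.87539 ∈ [-1.6, -0.4) → IN Λ
#6 (-11,11): internal coord -11 + (11)·β' = -13.59675; -13.59675 ∉ [-1.6, -0.4) → out
#7 (2,19): internal coord 2 + (19)·β' = -2.48529; -2.48529 ∉ [-1.6, -0.4) → out
#8 (-1,-3): internal coord -1 + (-3)·β' = -0.29180; -0.29180 ∉ [-1.6, -0.4) → out
#9 (-11,-20): internal coord -11 + (-20)·β' = -6.27864; -6.27864 ∉ [-1.6, -0.4) → out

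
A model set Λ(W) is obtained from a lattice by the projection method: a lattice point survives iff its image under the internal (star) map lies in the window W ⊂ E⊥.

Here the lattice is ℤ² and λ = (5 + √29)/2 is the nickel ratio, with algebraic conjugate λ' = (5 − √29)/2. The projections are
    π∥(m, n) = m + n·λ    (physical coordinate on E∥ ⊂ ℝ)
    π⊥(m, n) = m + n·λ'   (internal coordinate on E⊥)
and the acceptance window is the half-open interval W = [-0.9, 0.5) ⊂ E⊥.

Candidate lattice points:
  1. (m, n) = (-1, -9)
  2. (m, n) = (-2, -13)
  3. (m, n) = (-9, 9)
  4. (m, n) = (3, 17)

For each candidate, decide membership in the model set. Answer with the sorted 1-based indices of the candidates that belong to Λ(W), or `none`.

4

Numerically λ ≈ 5.19258 and λ' = −1/λ ≈ -0.19258.
[1] lift (-1,-9): star map gives 0.73324; window check -0.9 ≤ 0.73324 < 0.5 is false → out
[2] lift (-2,-13): star map gives 0.50357; window check -0.9 ≤ 0.50357 < 0.5 is false → out
[3] lift (-9,9): star map gives -10.73324; window check -0.9 ≤ -10.73324 < 0.5 is false → out
[4] lift (3,17): star map gives -0.27390; window check -0.9 ≤ -0.27390 < 0.5 is true → IN Λ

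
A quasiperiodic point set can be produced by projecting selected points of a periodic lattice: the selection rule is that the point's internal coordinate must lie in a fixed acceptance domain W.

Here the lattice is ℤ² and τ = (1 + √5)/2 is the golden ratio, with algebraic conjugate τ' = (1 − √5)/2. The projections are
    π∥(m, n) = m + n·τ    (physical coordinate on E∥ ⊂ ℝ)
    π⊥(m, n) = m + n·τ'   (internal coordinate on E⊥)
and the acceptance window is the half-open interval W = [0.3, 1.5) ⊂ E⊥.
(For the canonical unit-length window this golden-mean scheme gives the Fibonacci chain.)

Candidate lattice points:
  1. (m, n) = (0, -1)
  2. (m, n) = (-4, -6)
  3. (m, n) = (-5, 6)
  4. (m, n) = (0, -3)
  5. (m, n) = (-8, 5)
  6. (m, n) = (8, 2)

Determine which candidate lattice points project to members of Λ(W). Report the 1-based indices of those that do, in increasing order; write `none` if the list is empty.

1

Compute τ' = (1−√5)/2 = -0.618034, so π⊥(m,n) = m -0.618034·n.
[1] lift (0,-1): star map gives 0.618034; window check 0.3 ≤ 0.618034 < 1.5 is true → IN Λ
[2] lift (-4,-6): star map gives -0.291796; window check 0.3 ≤ -0.291796 < 1.5 is false → out
[3] lift (-5,6): star map gives -8.708204; window check 0.3 ≤ -8.708204 < 1.5 is false → out
[4] lift (0,-3): star map gives 1.854102; window check 0.3 ≤ 1.854102 < 1.5 is false → out
[5] lift (-8,5): star map gives -11.090170; window check 0.3 ≤ -11.090170 < 1.5 is false → out
[6] lift (8,2): star map gives 6.763932; window check 0.3 ≤ 6.763932 < 1.5 is false → out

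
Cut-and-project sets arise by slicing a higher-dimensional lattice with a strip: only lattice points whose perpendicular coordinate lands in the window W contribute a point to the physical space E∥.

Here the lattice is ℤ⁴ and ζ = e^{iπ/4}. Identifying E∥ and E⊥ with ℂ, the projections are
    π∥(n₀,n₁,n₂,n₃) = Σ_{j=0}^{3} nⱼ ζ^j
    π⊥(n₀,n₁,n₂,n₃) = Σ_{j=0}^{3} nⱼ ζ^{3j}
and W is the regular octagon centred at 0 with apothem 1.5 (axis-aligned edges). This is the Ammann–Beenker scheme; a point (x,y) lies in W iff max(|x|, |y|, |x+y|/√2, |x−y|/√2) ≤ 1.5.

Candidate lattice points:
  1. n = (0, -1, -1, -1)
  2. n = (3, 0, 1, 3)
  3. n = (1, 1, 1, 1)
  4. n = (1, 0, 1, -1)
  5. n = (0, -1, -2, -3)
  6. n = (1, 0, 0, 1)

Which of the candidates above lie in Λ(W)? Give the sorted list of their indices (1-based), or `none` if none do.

Internal map: ζ^{3j} for j=0..3 gives (1,0), (−√2/2,√2/2), (0,−1), (√2/2,√2/2).
#1 (0, -1, -1, -1): internal (0.00000, -0.41421); octagon support 0.41421 vs apothem 1.5 → ∈ W
#2 (3, 0, 1, 3): internal (5.12132, 1.12132); octagon support 5.12132 vs apothem 1.5 → ∉ W
#3 (1, 1, 1, 1): internal (1.00000, 0.41421); octagon support 1.00000 vs apothem 1.5 → ∈ W
#4 (1, 0, 1, -1): internal (0.29289, -1.70711); octagon support 1.70711 vs apothem 1.5 → ∉ W
#5 (0, -1, -2, -3): internal (-1.41421, -0.82843); octagon support 1.58579 vs apothem 1.5 → ∉ W
#6 (1, 0, 0, 1): internal (1.70711, 0.70711); octagon support 1.70711 vs apothem 1.5 → ∉ W

1, 3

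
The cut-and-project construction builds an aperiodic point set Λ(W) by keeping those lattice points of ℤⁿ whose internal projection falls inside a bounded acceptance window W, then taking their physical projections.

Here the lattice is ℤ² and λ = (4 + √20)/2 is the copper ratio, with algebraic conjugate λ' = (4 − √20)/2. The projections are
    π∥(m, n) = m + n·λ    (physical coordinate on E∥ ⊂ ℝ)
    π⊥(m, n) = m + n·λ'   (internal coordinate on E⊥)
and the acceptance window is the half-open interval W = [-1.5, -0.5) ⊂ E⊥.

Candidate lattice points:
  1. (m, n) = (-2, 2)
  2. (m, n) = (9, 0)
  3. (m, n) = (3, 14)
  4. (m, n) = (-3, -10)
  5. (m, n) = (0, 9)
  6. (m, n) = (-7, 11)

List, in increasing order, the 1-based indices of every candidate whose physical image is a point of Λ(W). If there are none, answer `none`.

4

λ' = (4−√20)/2 ≈ -0.2361.
[1] lift (-2,2): star map gives -2.4721; window check -1.5 ≤ -2.4721 < -0.5 is false → out
[2] lift (9,0): star map gives 9.0000; window check -1.5 ≤ 9.0000 < -0.5 is false → out
[3] lift (3,14): star map gives -0.3050; window check -1.5 ≤ -0.3050 < -0.5 is false → out
[4] lift (-3,-10): star map gives -0.6393; window check -1.5 ≤ -0.6393 < -0.5 is true → IN Λ
[5] lift (0,9): star map gives -2.1246; window check -1.5 ≤ -2.1246 < -0.5 is false → out
[6] lift (-7,11): star map gives -9.5967; window check -1.5 ≤ -9.5967 < -0.5 is false → out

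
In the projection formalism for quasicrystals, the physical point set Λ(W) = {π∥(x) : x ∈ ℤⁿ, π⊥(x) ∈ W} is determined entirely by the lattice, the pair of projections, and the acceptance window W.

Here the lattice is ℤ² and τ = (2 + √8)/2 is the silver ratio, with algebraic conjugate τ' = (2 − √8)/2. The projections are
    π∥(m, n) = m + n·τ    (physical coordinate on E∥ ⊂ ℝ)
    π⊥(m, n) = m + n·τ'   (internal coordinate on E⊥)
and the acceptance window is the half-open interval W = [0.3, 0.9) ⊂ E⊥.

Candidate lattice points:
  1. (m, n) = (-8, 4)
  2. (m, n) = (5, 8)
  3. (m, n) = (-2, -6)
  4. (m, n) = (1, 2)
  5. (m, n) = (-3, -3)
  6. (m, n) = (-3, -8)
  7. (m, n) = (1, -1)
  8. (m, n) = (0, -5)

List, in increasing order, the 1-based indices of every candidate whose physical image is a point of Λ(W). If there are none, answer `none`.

Compute τ' = (2−√8)/2 = -0.4142, so π⊥(m,n) = m -0.4142·n.
[1] lift (-8,4): star map gives -9.6569; window check 0.3 ≤ -9.6569 < 0.9 is false → out
[2] lift (5,8): star map gives 1.6863; window check 0.3 ≤ 1.6863 < 0.9 is false → out
[3] lift (-2,-6): star map gives 0.4853; window check 0.3 ≤ 0.4853 < 0.9 is true → IN Λ
[4] lift (1,2): star map gives 0.1716; window check 0.3 ≤ 0.1716 < 0.9 is false → out
[5] lift (-3,-3): star map gives -1.7574; window check 0.3 ≤ -1.7574 < 0.9 is false → out
[6] lift (-3,-8): star map gives 0.3137; window check 0.3 ≤ 0.3137 < 0.9 is true → IN Λ
[7] lift (1,-1): star map gives 1.4142; window check 0.3 ≤ 1.4142 < 0.9 is false → out
[8] lift (0,-5): star map gives 2.0711; window check 0.3 ≤ 2.0711 < 0.9 is false → out

3, 6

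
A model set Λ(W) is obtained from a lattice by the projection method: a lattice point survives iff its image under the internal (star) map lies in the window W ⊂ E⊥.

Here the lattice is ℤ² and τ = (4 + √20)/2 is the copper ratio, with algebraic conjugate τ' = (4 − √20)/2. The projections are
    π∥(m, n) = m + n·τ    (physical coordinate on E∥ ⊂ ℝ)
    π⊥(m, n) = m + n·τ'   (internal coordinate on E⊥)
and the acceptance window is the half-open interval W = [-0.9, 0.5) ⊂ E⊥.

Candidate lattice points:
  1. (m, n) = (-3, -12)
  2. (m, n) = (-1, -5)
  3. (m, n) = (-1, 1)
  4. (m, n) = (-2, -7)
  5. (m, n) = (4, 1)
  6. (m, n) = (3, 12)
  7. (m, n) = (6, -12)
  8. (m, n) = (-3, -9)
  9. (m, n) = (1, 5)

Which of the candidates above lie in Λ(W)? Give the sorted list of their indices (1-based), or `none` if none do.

1, 2, 4, 6, 8, 9

Numerically τ ≈ 4.2361 and τ' = −1/τ ≈ -0.2361.
[1] lift (-3,-12): star map gives -0.1672; window check -0.9 ≤ -0.1672 < 0.5 is true → IN Λ
[2] lift (-1,-5): star map gives 0.1803; window check -0.9 ≤ 0.1803 < 0.5 is true → IN Λ
[3] lift (-1,1): star map gives -1.2361; window check -0.9 ≤ -1.2361 < 0.5 is false → out
[4] lift (-2,-7): star map gives -0.3475; window check -0.9 ≤ -0.3475 < 0.5 is true → IN Λ
[5] lift (4,1): star map gives 3.7639; window check -0.9 ≤ 3.7639 < 0.5 is false → out
[6] lift (3,12): star map gives 0.1672; window check -0.9 ≤ 0.1672 < 0.5 is true → IN Λ
[7] lift (6,-12): star map gives 8.8328; window check -0.9 ≤ 8.8328 < 0.5 is false → out
[8] lift (-3,-9): star map gives -0.8754; window check -0.9 ≤ -0.8754 < 0.5 is true → IN Λ
[9] lift (1,5): star map gives -0.1803; window check -0.9 ≤ -0.1803 < 0.5 is true → IN Λ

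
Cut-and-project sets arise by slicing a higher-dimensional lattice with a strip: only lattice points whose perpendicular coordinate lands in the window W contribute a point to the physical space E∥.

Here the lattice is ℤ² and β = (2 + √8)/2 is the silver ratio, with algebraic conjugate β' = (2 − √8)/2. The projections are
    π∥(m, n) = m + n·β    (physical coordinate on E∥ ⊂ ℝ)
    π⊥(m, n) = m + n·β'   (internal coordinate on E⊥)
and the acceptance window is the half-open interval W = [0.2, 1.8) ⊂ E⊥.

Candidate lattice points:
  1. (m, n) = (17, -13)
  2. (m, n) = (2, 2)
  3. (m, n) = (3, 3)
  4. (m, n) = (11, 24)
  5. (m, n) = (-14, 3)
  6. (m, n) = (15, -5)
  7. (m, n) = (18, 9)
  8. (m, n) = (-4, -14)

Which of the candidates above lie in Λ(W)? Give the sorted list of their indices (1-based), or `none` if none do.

β' = (2−√8)/2 ≈ -0.4142.
[1] lift (17,-13): star map gives 22.3848; window check 0.2 ≤ 22.3848 < 1.8 is false → out
[2] lift (2,2): star map gives 1.1716; window check 0.2 ≤ 1.1716 < 1.8 is true → IN Λ
[3] lift (3,3): star map gives 1.7574; window check 0.2 ≤ 1.7574 < 1.8 is true → IN Λ
[4] lift (11,24): star map gives 1.0589; window check 0.2 ≤ 1.0589 < 1.8 is true → IN Λ
[5] lift (-14,3): star map gives -15.2426; window check 0.2 ≤ -15.2426 < 1.8 is false → out
[6] lift (15,-5): star map gives 17.0711; window check 0.2 ≤ 17.0711 < 1.8 is false → out
[7] lift (18,9): star map gives 14.2721; window check 0.2 ≤ 14.2721 < 1.8 is false → out
[8] lift (-4,-14): star map gives 1.7990; window check 0.2 ≤ 1.7990 < 1.8 is true → IN Λ

2, 3, 4, 8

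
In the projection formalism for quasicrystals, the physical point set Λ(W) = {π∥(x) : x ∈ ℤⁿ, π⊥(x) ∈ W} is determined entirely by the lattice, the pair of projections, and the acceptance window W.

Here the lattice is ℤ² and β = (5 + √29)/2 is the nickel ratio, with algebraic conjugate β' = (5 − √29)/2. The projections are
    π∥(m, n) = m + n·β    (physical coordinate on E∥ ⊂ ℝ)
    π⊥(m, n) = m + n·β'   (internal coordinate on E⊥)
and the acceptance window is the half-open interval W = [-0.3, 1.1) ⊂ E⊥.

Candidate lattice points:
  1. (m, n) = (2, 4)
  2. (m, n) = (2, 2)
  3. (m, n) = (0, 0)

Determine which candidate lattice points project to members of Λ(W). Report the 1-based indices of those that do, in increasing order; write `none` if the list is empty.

Compute β' = (5−√29)/2 = -0.19258, so π⊥(m,n) = m -0.19258·n.
candidate 1: (m,n)=(2,4) → π∥ = 2+4·β ≈ 22.77033, π⊥ = 2+4·β' ≈ 1.22967 ∉ [-0.3, 1.1) ⇒ out
candidate 2: (m,n)=(2,2) → π∥ = 2+2·β ≈ 12.38516, π⊥ = 2+2·β' ≈ 1.61484 ∉ [-0.3, 1.1) ⇒ out
candidate 3: (m,n)=(0,0) → π∥ = 0+0·β ≈ 0.00000, π⊥ = 0+0·β' ≈ 0.00000 ∈ [-0.3, 1.1) ⇒ IN Λ

3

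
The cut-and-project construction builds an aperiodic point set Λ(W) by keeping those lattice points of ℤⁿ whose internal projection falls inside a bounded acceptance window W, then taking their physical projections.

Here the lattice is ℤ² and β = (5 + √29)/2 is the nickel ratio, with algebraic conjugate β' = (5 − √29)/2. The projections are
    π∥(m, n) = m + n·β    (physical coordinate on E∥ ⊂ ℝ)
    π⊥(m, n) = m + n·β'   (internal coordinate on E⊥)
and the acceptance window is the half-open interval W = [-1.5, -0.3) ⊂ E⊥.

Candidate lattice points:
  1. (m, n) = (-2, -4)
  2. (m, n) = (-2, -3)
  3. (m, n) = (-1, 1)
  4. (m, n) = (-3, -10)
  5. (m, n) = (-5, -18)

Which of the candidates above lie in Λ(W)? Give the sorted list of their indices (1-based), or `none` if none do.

β' = (5−√29)/2 ≈ -0.192582.
[1] lift (-2,-4): star map gives -1.229670; window check -1.5 ≤ -1.229670 < -0.3 is true → IN Λ
[2] lift (-2,-3): star map gives -1.422253; window check -1.5 ≤ -1.422253 < -0.3 is true → IN Λ
[3] lift (-1,1): star map gives -1.192582; window check -1.5 ≤ -1.192582 < -0.3 is true → IN Λ
[4] lift (-3,-10): star map gives -1.074176; window check -1.5 ≤ -1.074176 < -0.3 is true → IN Λ
[5] lift (-5,-18): star map gives -1.533517; window check -1.5 ≤ -1.533517 < -0.3 is false → out

1, 2, 3, 4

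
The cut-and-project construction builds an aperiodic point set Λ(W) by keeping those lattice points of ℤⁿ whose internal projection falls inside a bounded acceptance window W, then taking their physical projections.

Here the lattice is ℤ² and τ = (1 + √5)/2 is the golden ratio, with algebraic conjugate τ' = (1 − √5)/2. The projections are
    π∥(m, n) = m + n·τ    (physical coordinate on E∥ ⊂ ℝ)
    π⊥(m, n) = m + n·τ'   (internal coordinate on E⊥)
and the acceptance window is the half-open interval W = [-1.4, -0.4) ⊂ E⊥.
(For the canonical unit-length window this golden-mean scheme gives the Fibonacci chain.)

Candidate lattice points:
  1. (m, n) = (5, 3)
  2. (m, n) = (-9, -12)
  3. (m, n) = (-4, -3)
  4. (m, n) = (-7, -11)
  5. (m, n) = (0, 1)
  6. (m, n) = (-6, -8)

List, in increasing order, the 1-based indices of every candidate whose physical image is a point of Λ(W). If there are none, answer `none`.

5, 6

Compute τ' = (1−√5)/2 = -0.61803, so π⊥(m,n) = m -0.61803·n.
[1] lift (5,3): star map gives 3.14590; window check -1.4 ≤ 3.14590 < -0.4 is false → out
[2] lift (-9,-12): star map gives -1.58359; window check -1.4 ≤ -1.58359 < -0.4 is false → out
[3] lift (-4,-3): star map gives -2.14590; window check -1.4 ≤ -2.14590 < -0.4 is false → out
[4] lift (-7,-11): star map gives -0.20163; window check -1.4 ≤ -0.20163 < -0.4 is false → out
[5] lift (0,1): star map gives -0.61803; window check -1.4 ≤ -0.61803 < -0.4 is true → IN Λ
[6] lift (-6,-8): star map gives -1.05573; window check -1.4 ≤ -1.05573 < -0.4 is true → IN Λ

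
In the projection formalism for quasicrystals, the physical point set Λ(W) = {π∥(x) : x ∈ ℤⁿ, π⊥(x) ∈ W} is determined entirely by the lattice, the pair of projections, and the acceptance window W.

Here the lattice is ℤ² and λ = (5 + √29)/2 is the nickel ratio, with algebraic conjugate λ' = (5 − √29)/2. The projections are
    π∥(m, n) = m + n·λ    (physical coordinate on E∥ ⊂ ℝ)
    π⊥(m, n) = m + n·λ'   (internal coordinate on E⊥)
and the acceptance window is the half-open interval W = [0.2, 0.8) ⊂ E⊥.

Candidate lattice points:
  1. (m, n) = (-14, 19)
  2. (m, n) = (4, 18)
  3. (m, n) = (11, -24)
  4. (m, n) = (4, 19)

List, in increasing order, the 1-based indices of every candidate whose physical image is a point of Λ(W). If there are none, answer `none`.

λ' = (5−√29)/2 ≈ -0.19258.
#1 (-14,19): internal coord -14 + (19)·λ' = -17.65907; -17.65907 ∉ [0.2, 0.8) → out
#2 (4,18): internal coord 4 + (18)·λ' = +0.53352; +0.53352 ∈ [0.2, 0.8) → IN Λ
#3 (11,-24): internal coord 11 + (-24)·λ' = +15.62198; +15.62198 ∉ [0.2, 0.8) → out
#4 (4,19): internal coord 4 + (19)·λ' = +0.34093; +0.34093 ∈ [0.2, 0.8) → IN Λ

2, 4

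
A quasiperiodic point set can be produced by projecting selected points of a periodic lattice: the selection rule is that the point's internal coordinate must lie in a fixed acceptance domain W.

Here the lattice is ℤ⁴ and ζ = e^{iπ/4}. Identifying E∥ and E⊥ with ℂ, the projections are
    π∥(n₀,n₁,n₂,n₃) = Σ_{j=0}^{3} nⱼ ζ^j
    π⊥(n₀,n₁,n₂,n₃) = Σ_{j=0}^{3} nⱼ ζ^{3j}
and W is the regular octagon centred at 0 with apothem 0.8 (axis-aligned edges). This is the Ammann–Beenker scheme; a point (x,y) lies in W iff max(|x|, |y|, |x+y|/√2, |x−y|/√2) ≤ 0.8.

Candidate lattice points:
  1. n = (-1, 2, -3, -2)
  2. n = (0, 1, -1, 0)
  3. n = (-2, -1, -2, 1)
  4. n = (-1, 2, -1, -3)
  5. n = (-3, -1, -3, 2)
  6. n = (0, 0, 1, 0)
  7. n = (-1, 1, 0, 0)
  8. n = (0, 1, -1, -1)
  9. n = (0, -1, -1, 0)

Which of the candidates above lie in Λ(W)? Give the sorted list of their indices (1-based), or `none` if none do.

Internal map: ζ^{3j} for j=0..3 gives (1,0), (−√2/2,√2/2), (0,−1), (√2/2,√2/2).
#1 (-1, 2, -3, -2): internal (-3.82843, 3.00000); octagon support 4.82843 vs apothem 0.8 → ∉ W
#2 (0, 1, -1, 0): internal (-0.70711, 1.70711); octagon support 1.70711 vs apothem 0.8 → ∉ W
#3 (-2, -1, -2, 1): internal (-0.58579, 2.00000); octagon support 2.00000 vs apothem 0.8 → ∉ W
#4 (-1, 2, -1, -3): internal (-4.53553, 0.29289); octagon support 4.53553 vs apothem 0.8 → ∉ W
#5 (-3, -1, -3, 2): internal (-0.87868, 3.70711); octagon support 3.70711 vs apothem 0.8 → ∉ W
#6 (0, 0, 1, 0): internal (0.00000, -1.00000); octagon support 1.00000 vs apothem 0.8 → ∉ W
#7 (-1, 1, 0, 0): internal (-1.70711, 0.70711); octagon support 1.70711 vs apothem 0.8 → ∉ W
#8 (0, 1, -1, -1): internal (-1.41421, 1.00000); octagon support 1.70711 vs apothem 0.8 → ∉ W
#9 (0, -1, -1, 0): internal (0.70711, 0.29289); octagon support 0.70711 vs apothem 0.8 → ∈ W

9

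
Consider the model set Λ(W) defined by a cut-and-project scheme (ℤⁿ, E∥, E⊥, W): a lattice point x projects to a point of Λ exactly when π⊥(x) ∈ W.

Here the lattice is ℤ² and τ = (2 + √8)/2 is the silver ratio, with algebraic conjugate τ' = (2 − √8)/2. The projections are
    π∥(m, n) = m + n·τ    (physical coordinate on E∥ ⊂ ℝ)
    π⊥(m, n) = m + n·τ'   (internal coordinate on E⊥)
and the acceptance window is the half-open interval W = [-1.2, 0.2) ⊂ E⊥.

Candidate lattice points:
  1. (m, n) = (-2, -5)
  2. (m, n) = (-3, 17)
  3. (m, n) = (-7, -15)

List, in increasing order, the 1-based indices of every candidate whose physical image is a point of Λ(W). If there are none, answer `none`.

1, 3

Compute τ' = (2−√8)/2 = -0.414214, so π⊥(m,n) = m -0.414214·n.
#1 (-2,-5): internal coord -2 + (-5)·τ' = +0.071068; +0.071068 ∈ [-1.2, 0.2) → IN Λ
#2 (-3,17): internal coord -3 + (17)·τ' = -10.041631; -10.041631 ∉ [-1.2, 0.2) → out
#3 (-7,-15): internal coord -7 + (-15)·τ' = -0.786797; -0.786797 ∈ [-1.2, 0.2) → IN Λ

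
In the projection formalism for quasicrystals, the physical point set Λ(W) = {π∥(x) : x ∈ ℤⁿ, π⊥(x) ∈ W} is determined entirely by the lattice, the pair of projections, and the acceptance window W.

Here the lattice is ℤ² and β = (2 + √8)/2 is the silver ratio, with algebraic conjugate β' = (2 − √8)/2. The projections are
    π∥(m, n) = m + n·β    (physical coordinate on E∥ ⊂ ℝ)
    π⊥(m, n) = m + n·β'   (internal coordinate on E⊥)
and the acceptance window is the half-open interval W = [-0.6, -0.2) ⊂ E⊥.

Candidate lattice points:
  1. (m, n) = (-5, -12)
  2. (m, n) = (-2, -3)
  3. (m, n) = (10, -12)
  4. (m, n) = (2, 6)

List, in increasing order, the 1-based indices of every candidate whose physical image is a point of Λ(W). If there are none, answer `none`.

Compute β' = (2−√8)/2 = -0.4142, so π⊥(m,n) = m -0.4142·n.
#1 (-5,-12): internal coord -5 + (-12)·β' = -0.0294; -0.0294 ∉ [-0.6, -0.2) → out
#2 (-2,-3): internal coord -2 + (-3)·β' = -0.7574; -0.7574 ∉ [-0.6, -0.2) → out
#3 (10,-12): internal coord 10 + (-12)·β' = +14.9706; +14.9706 ∉ [-0.6, -0.2) → out
#4 (2,6): internal coord 2 + (6)·β' = -0.4853; -0.4853 ∈ [-0.6, -0.2) → IN Λ

4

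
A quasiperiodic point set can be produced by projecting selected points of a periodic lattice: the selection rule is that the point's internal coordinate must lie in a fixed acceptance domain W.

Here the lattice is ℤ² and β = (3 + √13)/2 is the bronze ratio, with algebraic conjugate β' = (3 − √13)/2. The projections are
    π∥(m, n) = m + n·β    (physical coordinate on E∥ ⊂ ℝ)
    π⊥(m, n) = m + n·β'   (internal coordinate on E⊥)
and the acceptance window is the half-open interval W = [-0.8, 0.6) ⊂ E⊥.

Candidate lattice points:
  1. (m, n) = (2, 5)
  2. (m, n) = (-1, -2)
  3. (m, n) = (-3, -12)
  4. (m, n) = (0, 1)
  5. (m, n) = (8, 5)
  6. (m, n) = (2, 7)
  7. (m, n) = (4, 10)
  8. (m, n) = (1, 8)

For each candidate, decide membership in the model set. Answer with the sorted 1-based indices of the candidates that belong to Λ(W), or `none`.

1, 2, 4, 6

β' = (3−√13)/2 ≈ -0.302776.
candidate 1: (m,n)=(2,5) → π∥ = 2+5·β ≈ 18.513878, π⊥ = 2+5·β' ≈ 0.486122 ∈ [-0.8, 0.6) ⇒ IN Λ
candidate 2: (m,n)=(-1,-2) → π∥ = -1-2·β ≈ -7.605551, π⊥ = -1-2·β' ≈ -0.394449 ∈ [-0.8, 0.6) ⇒ IN Λ
candidate 3: (m,n)=(-3,-12) → π∥ = -3-12·β ≈ -42.633308, π⊥ = -3-12·β' ≈ 0.633308 ∉ [-0.8, 0.6) ⇒ out
candidate 4: (m,n)=(0,1) → π∥ = 0+1·β ≈ 3.302776, π⊥ = 0+1·β' ≈ -0.302776 ∈ [-0.8, 0.6) ⇒ IN Λ
candidate 5: (m,n)=(8,5) → π∥ = 8+5·β ≈ 24.513878, π⊥ = 8+5·β' ≈ 6.486122 ∉ [-0.8, 0.6) ⇒ out
candidate 6: (m,n)=(2,7) → π∥ = 2+7·β ≈ 25.119429, π⊥ = 2+7·β' ≈ -0.119429 ∈ [-0.8, 0.6) ⇒ IN Λ
candidate 7: (m,n)=(4,10) → π∥ = 4+10·β ≈ 37.027756, π⊥ = 4+10·β' ≈ 0.972244 ∉ [-0.8, 0.6) ⇒ out
candidate 8: (m,n)=(1,8) → π∥ = 1+8·β ≈ 27.422205, π⊥ = 1+8·β' ≈ -1.422205 ∉ [-0.8, 0.6) ⇒ out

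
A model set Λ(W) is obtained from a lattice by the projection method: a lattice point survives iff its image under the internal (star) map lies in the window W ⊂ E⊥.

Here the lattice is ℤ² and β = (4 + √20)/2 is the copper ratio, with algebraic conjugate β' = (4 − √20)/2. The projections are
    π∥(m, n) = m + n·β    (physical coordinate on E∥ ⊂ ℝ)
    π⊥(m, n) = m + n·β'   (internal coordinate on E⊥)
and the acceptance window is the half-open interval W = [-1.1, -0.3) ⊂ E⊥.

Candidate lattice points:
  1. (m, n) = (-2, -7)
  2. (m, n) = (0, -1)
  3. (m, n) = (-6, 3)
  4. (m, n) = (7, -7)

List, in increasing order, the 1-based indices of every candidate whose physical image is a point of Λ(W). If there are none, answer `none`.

β' = (4−√20)/2 ≈ -0.236068.
#1 (-2,-7): internal coord -2 + (-7)·β' = -0.347524; -0.347524 ∈ [-1.1, -0.3) → IN Λ
#2 (0,-1): internal coord 0 + (-1)·β' = +0.236068; +0.236068 ∉ [-1.1, -0.3) → out
#3 (-6,3): internal coord -6 + (3)·β' = -6.708204; -6.708204 ∉ [-1.1, -0.3) → out
#4 (7,-7): internal coord 7 + (-7)·β' = +8.652476; +8.652476 ∉ [-1.1, -0.3) → out

1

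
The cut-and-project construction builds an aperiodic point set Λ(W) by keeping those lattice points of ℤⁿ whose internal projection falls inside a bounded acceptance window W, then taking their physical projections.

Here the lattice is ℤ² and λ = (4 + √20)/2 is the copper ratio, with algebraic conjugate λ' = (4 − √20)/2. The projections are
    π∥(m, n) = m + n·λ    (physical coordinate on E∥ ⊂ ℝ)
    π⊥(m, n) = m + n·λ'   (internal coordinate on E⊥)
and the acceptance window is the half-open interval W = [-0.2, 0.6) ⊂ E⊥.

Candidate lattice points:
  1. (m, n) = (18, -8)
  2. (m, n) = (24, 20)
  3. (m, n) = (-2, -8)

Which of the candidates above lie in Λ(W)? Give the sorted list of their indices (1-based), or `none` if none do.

Numerically λ ≈ 4.2361 and λ' = −1/λ ≈ -0.2361.
[1] lift (18,-8): star map gives 19.8885; window check -0.2 ≤ 19.8885 < 0.6 is false → out
[2] lift (24,20): star map gives 19.2786; window check -0.2 ≤ 19.2786 < 0.6 is false → out
[3] lift (-2,-8): star map gives -0.1115; window check -0.2 ≤ -0.1115 < 0.6 is true → IN Λ

3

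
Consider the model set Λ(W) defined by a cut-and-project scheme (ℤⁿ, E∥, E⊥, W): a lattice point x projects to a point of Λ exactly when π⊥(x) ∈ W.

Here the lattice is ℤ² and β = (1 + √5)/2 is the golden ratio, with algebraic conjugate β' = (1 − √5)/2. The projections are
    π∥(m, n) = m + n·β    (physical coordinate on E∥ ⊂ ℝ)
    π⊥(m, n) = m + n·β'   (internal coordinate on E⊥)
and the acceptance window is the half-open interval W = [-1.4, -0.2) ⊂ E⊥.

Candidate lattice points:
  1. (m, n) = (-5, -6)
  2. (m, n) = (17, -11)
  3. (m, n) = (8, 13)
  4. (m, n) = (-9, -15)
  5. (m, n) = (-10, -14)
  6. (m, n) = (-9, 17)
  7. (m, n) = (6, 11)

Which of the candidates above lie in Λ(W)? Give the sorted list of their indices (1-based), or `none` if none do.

1, 5, 7

Compute β' = (1−√5)/2 = -0.618034, so π⊥(m,n) = m -0.618034·n.
[1] lift (-5,-6): star map gives -1.291796; window check -1.4 ≤ -1.291796 < -0.2 is true → IN Λ
[2] lift (17,-11): star map gives 23.798374; window check -1.4 ≤ 23.798374 < -0.2 is false → out
[3] lift (8,13): star map gives -0.034442; window check -1.4 ≤ -0.034442 < -0.2 is false → out
[4] lift (-9,-15): star map gives 0.270510; window check -1.4 ≤ 0.270510 < -0.2 is false → out
[5] lift (-10,-14): star map gives -1.347524; window check -1.4 ≤ -1.347524 < -0.2 is true → IN Λ
[6] lift (-9,17): star map gives -19.506578; window check -1.4 ≤ -19.506578 < -0.2 is false → out
[7] lift (6,11): star map gives -0.798374; window check -1.4 ≤ -0.798374 < -0.2 is true → IN Λ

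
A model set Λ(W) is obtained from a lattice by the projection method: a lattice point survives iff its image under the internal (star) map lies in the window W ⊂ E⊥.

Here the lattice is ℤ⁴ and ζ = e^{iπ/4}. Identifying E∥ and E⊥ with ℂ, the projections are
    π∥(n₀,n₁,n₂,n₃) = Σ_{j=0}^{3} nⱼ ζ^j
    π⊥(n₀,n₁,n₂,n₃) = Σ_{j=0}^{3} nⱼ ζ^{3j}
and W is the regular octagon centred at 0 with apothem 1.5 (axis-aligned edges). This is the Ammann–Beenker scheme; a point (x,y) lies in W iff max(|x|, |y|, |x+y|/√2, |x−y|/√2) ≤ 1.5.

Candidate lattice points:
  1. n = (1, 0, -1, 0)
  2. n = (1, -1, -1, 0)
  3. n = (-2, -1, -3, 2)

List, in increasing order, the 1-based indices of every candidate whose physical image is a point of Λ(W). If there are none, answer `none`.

With ζ = e^{iπ/4} the internal vectors are ζ^0,ζ^3,ζ^6,ζ^9.
candidate 1: n = (1, 0, -1, 0) → π⊥ ≈ (+1.0000, +1.0000); max(|x|,|y|,|x±y|/√2) = 1.4142 ≤ 1.5 ⇒ ∈ W
candidate 2: n = (1, -1, -1, 0) → π⊥ ≈ (+1.7071, +0.2929); max(|x|,|y|,|x±y|/√2) = 1.7071 > 1.5 ⇒ ∉ W
candidate 3: n = (-2, -1, -3, 2) → π⊥ ≈ (+0.1213, +3.7071); max(|x|,|y|,|x±y|/√2) = 3.7071 > 1.5 ⇒ ∉ W

1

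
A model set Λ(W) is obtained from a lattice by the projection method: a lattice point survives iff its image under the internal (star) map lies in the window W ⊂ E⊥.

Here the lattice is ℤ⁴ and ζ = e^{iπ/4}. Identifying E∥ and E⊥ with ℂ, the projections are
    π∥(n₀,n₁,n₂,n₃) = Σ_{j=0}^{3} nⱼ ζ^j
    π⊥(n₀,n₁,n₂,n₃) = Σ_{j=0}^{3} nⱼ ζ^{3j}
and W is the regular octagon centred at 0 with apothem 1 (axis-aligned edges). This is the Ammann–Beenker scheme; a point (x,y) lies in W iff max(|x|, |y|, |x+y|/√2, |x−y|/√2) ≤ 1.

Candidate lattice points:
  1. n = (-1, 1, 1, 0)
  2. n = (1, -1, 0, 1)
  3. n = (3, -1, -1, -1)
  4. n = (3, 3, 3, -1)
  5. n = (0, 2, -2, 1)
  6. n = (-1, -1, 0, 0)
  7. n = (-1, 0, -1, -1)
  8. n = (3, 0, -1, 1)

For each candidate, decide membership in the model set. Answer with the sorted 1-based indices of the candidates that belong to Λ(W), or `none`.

6

With ζ = e^{iπ/4} the internal vectors are ζ^0,ζ^3,ζ^6,ζ^9.
candidate 1: n = (-1, 1, 1, 0) → π⊥ ≈ (-1.7071, -0.2929); max(|x|,|y|,|x±y|/√2) = 1.7071 > 1 ⇒ ∉ W
candidate 2: n = (1, -1, 0, 1) → π⊥ ≈ (+2.4142, +0.0000); max(|x|,|y|,|x±y|/√2) = 2.4142 > 1 ⇒ ∉ W
candidate 3: n = (3, -1, -1, -1) → π⊥ ≈ (+3.0000, -0.4142); max(|x|,|y|,|x±y|/√2) = 3.0000 > 1 ⇒ ∉ W
candidate 4: n = (3, 3, 3, -1) → π⊥ ≈ (+0.1716, -1.5858); max(|x|,|y|,|x±y|/√2) = 1.5858 > 1 ⇒ ∉ W
candidate 5: n = (0, 2, -2, 1) → π⊥ ≈ (-0.7071, +4.1213); max(|x|,|y|,|x±y|/√2) = 4.1213 > 1 ⇒ ∉ W
candidate 6: n = (-1, -1, 0, 0) → π⊥ ≈ (-0.2929, -0.7071); max(|x|,|y|,|x±y|/√2) = 0.7071 ≤ 1 ⇒ ∈ W
candidate 7: n = (-1, 0, -1, -1) → π⊥ ≈ (-1.7071, +0.2929); max(|x|,|y|,|x±y|/√2) = 1.7071 > 1 ⇒ ∉ W
candidate 8: n = (3, 0, -1, 1) → π⊥ ≈ (+3.7071, +1.7071); max(|x|,|y|,|x±y|/√2) = 3.8284 > 1 ⇒ ∉ W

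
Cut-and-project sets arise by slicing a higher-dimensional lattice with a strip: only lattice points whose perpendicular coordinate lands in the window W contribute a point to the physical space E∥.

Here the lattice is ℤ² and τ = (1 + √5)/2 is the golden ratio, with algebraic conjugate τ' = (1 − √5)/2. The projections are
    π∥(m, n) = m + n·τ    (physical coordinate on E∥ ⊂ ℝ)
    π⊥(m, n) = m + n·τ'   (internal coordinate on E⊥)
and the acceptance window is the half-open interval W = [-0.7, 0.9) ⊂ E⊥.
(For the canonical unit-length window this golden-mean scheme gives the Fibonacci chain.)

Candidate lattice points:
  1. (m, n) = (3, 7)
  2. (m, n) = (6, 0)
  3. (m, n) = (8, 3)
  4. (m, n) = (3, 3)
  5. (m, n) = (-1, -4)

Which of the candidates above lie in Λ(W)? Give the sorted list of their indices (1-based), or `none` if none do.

none

τ' = (1−√5)/2 ≈ -0.618034.
#1 (3,7): internal coord 3 + (7)·τ' = -1.326238; -1.326238 ∉ [-0.7, 0.9) → out
#2 (6,0): internal coord 6 + (0)·τ' = +6.000000; +6.000000 ∉ [-0.7, 0.9) → out
#3 (8,3): internal coord 8 + (3)·τ' = +6.145898; +6.145898 ∉ [-0.7, 0.9) → out
#4 (3,3): internal coord 3 + (3)·τ' = +1.145898; +1.145898 ∉ [-0.7, 0.9) → out
#5 (-1,-4): internal coord -1 + (-4)·τ' = +1.472136; +1.472136 ∉ [-0.7, 0.9) → out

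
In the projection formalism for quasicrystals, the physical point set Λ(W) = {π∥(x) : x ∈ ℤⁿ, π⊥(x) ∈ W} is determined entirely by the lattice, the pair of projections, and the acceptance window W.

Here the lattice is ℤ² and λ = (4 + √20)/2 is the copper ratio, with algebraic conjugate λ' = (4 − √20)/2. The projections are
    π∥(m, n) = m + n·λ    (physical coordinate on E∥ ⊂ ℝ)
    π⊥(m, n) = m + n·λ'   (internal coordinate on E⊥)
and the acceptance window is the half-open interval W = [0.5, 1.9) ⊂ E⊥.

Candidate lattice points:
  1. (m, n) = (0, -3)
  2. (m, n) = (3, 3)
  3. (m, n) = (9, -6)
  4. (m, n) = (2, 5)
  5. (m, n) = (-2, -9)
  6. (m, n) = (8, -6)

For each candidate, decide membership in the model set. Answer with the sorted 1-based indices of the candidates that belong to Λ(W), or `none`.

1, 4

Numerically λ ≈ 4.23607 and λ' = −1/λ ≈ -0.23607.
[1] lift (0,-3): star map gives 0.70820; window check 0.5 ≤ 0.70820 < 1.9 is true → IN Λ
[2] lift (3,3): star map gives 2.29180; window check 0.5 ≤ 2.29180 < 1.9 is false → out
[3] lift (9,-6): star map gives 10.41641; window check 0.5 ≤ 10.41641 < 1.9 is false → out
[4] lift (2,5): star map gives 0.81966; window check 0.5 ≤ 0.81966 < 1.9 is true → IN Λ
[5] lift (-2,-9): star map gives 0.12461; window check 0.5 ≤ 0.12461 < 1.9 is false → out
[6] lift (8,-6): star map gives 9.41641; window check 0.5 ≤ 9.41641 < 1.9 is false → out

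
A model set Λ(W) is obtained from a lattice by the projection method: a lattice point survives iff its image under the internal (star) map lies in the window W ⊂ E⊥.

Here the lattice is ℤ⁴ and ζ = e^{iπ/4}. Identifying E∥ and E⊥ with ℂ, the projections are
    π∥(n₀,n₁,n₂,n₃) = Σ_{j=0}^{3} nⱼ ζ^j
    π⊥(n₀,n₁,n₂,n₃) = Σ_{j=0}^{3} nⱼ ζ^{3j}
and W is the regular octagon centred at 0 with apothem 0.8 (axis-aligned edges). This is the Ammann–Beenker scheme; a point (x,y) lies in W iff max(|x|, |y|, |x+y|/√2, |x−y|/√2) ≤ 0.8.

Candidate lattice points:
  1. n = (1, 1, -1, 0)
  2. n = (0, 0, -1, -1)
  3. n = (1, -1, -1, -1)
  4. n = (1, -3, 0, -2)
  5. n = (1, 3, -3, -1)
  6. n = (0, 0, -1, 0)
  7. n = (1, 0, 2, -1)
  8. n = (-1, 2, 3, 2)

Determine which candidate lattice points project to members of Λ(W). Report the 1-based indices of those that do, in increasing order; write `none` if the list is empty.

2

With ζ = e^{iπ/4} the internal vectors are ζ^0,ζ^3,ζ^6,ζ^9.
candidate 1: n = (1, 1, -1, 0) → π⊥ ≈ (+0.29289, +1.70711); max(|x|,|y|,|x±y|/√2) = 1.70711 > 0.8 ⇒ ∉ W
candidate 2: n = (0, 0, -1, -1) → π⊥ ≈ (-0.70711, +0.29289); max(|x|,|y|,|x±y|/√2) = 0.70711 ≤ 0.8 ⇒ ∈ W
candidate 3: n = (1, -1, -1, -1) → π⊥ ≈ (+1.00000, -0.41421); max(|x|,|y|,|x±y|/√2) = 1.00000 > 0.8 ⇒ ∉ W
candidate 4: n = (1, -3, 0, -2) → π⊥ ≈ (+1.70711, -3.53553); max(|x|,|y|,|x±y|/√2) = 3.70711 > 0.8 ⇒ ∉ W
candidate 5: n = (1, 3, -3, -1) → π⊥ ≈ (-1.82843, +4.41421); max(|x|,|y|,|x±y|/√2) = 4.41421 > 0.8 ⇒ ∉ W
candidate 6: n = (0, 0, -1, 0) → π⊥ ≈ (+0.00000, +1.00000); max(|x|,|y|,|x±y|/√2) = 1.00000 > 0.8 ⇒ ∉ W
candidate 7: n = (1, 0, 2, -1) → π⊥ ≈ (+0.29289, -2.70711); max(|x|,|y|,|x±y|/√2) = 2.70711 > 0.8 ⇒ ∉ W
candidate 8: n = (-1, 2, 3, 2) → π⊥ ≈ (-1.00000, -0.17157); max(|x|,|y|,|x±y|/√2) = 1.00000 > 0.8 ⇒ ∉ W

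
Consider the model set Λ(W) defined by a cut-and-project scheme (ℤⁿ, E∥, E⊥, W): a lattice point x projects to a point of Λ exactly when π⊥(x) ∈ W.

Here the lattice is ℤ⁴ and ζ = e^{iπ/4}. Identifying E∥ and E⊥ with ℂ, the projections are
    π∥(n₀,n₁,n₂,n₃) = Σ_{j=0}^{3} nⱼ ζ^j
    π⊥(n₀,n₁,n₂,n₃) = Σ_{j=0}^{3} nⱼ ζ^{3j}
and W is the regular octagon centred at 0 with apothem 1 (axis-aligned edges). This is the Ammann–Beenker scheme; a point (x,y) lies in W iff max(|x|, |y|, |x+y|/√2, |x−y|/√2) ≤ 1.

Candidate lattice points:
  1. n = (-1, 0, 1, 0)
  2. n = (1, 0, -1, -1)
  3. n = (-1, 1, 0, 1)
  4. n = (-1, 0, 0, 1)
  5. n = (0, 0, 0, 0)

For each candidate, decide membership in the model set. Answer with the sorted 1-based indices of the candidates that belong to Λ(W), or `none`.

π⊥(n) = n₀ + n₁ζ³ + n₂ζ⁶ + n₃ζ⁹ where ζ = e^{iπ/4}.
#1 (-1, 0, 1, 0): internal (-1.000000, -1.000000); octagon support 1.414214 vs apothem 1 → ∉ W
#2 (1, 0, -1, -1): internal (0.292893, 0.292893); octagon support 0.414214 vs apothem 1 → ∈ W
#3 (-1, 1, 0, 1): internal (-1.000000, 1.414214); octagon support 1.707107 vs apothem 1 → ∉ W
#4 (-1, 0, 0, 1): internal (-0.292893, 0.707107); octagon support 0.707107 vs apothem 1 → ∈ W
#5 (0, 0, 0, 0): internal (0.000000, 0.000000); octagon support 0.000000 vs apothem 1 → ∈ W

2, 4, 5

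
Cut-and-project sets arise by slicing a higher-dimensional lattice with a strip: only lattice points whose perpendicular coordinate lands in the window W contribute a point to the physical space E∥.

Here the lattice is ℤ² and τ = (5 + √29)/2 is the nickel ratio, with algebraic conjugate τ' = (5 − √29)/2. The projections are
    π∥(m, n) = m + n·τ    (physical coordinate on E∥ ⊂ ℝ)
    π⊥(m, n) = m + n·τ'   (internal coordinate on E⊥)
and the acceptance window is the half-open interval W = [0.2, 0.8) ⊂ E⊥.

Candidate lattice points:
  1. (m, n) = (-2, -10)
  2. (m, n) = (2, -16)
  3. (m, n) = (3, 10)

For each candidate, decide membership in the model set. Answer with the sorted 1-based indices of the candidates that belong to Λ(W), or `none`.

none

Numerically τ ≈ 5.192582 and τ' = −1/τ ≈ -0.192582.
[1] lift (-2,-10): star map gives -0.074176; window check 0.2 ≤ -0.074176 < 0.8 is false → out
[2] lift (2,-16): star map gives 5.081318; window check 0.2 ≤ 5.081318 < 0.8 is false → out
[3] lift (3,10): star map gives 1.074176; window check 0.2 ≤ 1.074176 < 0.8 is false → out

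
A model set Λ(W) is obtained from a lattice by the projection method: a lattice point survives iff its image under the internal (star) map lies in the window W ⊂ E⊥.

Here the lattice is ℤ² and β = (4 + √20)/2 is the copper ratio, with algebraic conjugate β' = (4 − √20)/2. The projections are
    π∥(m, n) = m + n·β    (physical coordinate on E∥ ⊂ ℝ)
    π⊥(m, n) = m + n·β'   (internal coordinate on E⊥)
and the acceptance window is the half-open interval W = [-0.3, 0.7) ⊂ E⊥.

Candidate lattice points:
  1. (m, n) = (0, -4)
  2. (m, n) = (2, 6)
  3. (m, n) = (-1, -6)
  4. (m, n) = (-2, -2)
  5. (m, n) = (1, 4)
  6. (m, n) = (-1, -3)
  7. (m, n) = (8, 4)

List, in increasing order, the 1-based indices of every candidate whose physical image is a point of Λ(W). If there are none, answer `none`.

2, 3, 5, 6

Compute β' = (4−√20)/2 = -0.2361, so π⊥(m,n) = m -0.2361·n.
[1] lift (0,-4): star map gives 0.9443; window check -0.3 ≤ 0.9443 < 0.7 is false → out
[2] lift (2,6): star map gives 0.5836; window check -0.3 ≤ 0.5836 < 0.7 is true → IN Λ
[3] lift (-1,-6): star map gives 0.4164; window check -0.3 ≤ 0.4164 < 0.7 is true → IN Λ
[4] lift (-2,-2): star map gives -1.5279; window check -0.3 ≤ -1.5279 < 0.7 is false → out
[5] lift (1,4): star map gives 0.0557; window check -0.3 ≤ 0.0557 < 0.7 is true → IN Λ
[6] lift (-1,-3): star map gives -0.2918; window check -0.3 ≤ -0.2918 < 0.7 is true → IN Λ
[7] lift (8,4): star map gives 7.0557; window check -0.3 ≤ 7.0557 < 0.7 is false → out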